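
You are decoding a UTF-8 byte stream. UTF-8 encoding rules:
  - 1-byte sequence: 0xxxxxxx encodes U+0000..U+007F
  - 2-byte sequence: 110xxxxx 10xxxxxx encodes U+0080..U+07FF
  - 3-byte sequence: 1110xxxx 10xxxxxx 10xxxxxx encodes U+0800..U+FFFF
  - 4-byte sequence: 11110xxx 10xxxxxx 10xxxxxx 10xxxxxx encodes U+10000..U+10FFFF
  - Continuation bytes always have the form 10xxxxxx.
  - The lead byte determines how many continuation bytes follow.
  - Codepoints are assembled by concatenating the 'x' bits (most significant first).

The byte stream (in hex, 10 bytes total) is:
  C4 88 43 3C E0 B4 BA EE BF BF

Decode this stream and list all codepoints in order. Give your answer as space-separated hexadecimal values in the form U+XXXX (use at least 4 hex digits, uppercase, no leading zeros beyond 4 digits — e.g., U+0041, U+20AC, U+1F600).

Answer: U+0108 U+0043 U+003C U+0D3A U+EFFF

Derivation:
Byte[0]=C4: 2-byte lead, need 1 cont bytes. acc=0x4
Byte[1]=88: continuation. acc=(acc<<6)|0x08=0x108
Completed: cp=U+0108 (starts at byte 0)
Byte[2]=43: 1-byte ASCII. cp=U+0043
Byte[3]=3C: 1-byte ASCII. cp=U+003C
Byte[4]=E0: 3-byte lead, need 2 cont bytes. acc=0x0
Byte[5]=B4: continuation. acc=(acc<<6)|0x34=0x34
Byte[6]=BA: continuation. acc=(acc<<6)|0x3A=0xD3A
Completed: cp=U+0D3A (starts at byte 4)
Byte[7]=EE: 3-byte lead, need 2 cont bytes. acc=0xE
Byte[8]=BF: continuation. acc=(acc<<6)|0x3F=0x3BF
Byte[9]=BF: continuation. acc=(acc<<6)|0x3F=0xEFFF
Completed: cp=U+EFFF (starts at byte 7)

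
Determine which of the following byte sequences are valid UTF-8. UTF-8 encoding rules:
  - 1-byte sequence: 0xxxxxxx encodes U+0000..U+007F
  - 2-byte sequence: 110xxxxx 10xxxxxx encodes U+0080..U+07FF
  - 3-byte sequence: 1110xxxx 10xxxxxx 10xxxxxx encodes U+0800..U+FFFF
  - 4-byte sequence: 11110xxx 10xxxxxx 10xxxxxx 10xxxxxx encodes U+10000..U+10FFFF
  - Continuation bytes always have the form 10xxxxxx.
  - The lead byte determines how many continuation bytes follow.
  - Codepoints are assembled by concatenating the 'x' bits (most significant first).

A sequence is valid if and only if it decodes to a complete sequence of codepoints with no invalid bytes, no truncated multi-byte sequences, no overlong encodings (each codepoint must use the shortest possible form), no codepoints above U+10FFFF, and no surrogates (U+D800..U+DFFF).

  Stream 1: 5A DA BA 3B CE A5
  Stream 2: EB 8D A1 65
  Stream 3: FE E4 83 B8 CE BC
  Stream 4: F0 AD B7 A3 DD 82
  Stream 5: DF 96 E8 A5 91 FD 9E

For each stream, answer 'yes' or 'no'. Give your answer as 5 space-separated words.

Stream 1: decodes cleanly. VALID
Stream 2: decodes cleanly. VALID
Stream 3: error at byte offset 0. INVALID
Stream 4: decodes cleanly. VALID
Stream 5: error at byte offset 5. INVALID

Answer: yes yes no yes no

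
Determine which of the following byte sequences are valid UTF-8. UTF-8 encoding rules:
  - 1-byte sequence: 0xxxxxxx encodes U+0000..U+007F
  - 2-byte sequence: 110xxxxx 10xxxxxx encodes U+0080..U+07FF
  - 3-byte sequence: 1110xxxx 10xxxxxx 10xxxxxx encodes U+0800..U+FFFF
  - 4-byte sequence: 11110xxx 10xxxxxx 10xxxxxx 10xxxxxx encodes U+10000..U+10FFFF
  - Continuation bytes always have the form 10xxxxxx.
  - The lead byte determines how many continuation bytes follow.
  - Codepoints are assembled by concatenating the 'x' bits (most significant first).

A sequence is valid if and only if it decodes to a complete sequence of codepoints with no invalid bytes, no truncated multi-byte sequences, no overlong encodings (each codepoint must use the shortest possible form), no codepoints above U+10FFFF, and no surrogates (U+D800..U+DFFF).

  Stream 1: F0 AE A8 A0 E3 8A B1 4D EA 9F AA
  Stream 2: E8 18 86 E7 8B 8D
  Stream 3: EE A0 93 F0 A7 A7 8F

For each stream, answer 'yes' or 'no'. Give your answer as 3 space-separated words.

Stream 1: decodes cleanly. VALID
Stream 2: error at byte offset 1. INVALID
Stream 3: decodes cleanly. VALID

Answer: yes no yes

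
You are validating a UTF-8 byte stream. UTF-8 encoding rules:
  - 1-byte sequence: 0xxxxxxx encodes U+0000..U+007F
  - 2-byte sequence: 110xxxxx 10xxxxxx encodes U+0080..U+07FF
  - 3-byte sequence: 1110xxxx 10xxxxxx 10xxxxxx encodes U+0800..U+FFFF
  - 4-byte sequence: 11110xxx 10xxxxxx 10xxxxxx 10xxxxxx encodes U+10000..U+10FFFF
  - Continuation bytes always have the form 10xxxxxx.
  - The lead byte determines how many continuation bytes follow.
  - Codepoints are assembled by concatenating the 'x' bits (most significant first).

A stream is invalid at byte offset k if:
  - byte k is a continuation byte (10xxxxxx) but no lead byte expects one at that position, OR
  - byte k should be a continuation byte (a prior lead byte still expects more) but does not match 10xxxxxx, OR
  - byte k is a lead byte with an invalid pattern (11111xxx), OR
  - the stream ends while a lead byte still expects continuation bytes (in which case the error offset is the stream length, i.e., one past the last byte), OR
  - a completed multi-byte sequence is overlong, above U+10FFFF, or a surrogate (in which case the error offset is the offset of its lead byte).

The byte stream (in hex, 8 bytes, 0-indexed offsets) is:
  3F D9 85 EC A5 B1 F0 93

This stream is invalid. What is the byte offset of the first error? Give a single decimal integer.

Answer: 8

Derivation:
Byte[0]=3F: 1-byte ASCII. cp=U+003F
Byte[1]=D9: 2-byte lead, need 1 cont bytes. acc=0x19
Byte[2]=85: continuation. acc=(acc<<6)|0x05=0x645
Completed: cp=U+0645 (starts at byte 1)
Byte[3]=EC: 3-byte lead, need 2 cont bytes. acc=0xC
Byte[4]=A5: continuation. acc=(acc<<6)|0x25=0x325
Byte[5]=B1: continuation. acc=(acc<<6)|0x31=0xC971
Completed: cp=U+C971 (starts at byte 3)
Byte[6]=F0: 4-byte lead, need 3 cont bytes. acc=0x0
Byte[7]=93: continuation. acc=(acc<<6)|0x13=0x13
Byte[8]: stream ended, expected continuation. INVALID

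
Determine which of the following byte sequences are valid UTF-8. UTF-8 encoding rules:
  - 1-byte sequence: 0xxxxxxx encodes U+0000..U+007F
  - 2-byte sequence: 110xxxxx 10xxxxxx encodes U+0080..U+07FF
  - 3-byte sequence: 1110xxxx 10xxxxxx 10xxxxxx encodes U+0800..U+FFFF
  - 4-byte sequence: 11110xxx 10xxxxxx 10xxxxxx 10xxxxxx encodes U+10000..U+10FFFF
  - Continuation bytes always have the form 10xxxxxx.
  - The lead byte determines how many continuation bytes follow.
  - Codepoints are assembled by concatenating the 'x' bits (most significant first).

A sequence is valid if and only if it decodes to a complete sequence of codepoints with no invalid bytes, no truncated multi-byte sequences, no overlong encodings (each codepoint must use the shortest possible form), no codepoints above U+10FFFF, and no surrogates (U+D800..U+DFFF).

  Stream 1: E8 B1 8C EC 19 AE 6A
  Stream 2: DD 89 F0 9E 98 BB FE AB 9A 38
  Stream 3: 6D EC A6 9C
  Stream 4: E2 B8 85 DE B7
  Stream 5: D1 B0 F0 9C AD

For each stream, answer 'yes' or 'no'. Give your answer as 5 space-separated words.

Answer: no no yes yes no

Derivation:
Stream 1: error at byte offset 4. INVALID
Stream 2: error at byte offset 6. INVALID
Stream 3: decodes cleanly. VALID
Stream 4: decodes cleanly. VALID
Stream 5: error at byte offset 5. INVALID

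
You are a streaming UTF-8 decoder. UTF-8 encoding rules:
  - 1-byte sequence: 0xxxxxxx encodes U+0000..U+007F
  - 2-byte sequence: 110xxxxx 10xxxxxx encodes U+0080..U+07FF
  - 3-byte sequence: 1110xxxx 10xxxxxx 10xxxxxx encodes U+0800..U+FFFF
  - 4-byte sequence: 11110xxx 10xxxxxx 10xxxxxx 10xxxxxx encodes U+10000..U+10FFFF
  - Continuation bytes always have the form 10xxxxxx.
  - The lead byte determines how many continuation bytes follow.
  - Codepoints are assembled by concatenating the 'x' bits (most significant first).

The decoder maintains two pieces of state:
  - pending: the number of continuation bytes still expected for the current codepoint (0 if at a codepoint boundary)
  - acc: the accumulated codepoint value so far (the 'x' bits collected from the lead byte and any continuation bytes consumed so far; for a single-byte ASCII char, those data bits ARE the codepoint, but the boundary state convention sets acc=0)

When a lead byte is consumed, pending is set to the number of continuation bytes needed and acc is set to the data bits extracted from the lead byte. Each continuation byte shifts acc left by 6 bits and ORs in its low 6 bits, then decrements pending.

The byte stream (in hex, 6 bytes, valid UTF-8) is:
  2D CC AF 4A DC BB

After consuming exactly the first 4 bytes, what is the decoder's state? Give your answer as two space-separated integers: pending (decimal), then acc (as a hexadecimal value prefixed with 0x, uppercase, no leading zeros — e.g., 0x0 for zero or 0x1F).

Answer: 0 0x0

Derivation:
Byte[0]=2D: 1-byte. pending=0, acc=0x0
Byte[1]=CC: 2-byte lead. pending=1, acc=0xC
Byte[2]=AF: continuation. acc=(acc<<6)|0x2F=0x32F, pending=0
Byte[3]=4A: 1-byte. pending=0, acc=0x0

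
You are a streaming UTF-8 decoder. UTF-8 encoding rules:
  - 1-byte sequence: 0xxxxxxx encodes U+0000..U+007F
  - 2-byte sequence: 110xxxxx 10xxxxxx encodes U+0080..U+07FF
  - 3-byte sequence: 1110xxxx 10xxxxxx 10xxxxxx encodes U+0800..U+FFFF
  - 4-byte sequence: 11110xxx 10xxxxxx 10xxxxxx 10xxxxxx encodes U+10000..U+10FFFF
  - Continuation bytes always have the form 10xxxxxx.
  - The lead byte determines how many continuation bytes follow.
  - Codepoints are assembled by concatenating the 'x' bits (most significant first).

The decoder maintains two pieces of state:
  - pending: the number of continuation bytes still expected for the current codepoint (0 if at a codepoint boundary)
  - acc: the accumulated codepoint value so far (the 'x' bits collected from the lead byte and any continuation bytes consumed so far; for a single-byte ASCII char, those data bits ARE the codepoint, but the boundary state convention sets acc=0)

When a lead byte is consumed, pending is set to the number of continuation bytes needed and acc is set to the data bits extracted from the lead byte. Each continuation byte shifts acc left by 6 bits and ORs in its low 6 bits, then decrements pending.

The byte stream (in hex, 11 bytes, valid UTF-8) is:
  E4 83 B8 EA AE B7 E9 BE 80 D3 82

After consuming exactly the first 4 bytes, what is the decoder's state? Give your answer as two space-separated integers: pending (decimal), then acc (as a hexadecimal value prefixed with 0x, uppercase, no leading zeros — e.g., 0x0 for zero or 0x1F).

Byte[0]=E4: 3-byte lead. pending=2, acc=0x4
Byte[1]=83: continuation. acc=(acc<<6)|0x03=0x103, pending=1
Byte[2]=B8: continuation. acc=(acc<<6)|0x38=0x40F8, pending=0
Byte[3]=EA: 3-byte lead. pending=2, acc=0xA

Answer: 2 0xA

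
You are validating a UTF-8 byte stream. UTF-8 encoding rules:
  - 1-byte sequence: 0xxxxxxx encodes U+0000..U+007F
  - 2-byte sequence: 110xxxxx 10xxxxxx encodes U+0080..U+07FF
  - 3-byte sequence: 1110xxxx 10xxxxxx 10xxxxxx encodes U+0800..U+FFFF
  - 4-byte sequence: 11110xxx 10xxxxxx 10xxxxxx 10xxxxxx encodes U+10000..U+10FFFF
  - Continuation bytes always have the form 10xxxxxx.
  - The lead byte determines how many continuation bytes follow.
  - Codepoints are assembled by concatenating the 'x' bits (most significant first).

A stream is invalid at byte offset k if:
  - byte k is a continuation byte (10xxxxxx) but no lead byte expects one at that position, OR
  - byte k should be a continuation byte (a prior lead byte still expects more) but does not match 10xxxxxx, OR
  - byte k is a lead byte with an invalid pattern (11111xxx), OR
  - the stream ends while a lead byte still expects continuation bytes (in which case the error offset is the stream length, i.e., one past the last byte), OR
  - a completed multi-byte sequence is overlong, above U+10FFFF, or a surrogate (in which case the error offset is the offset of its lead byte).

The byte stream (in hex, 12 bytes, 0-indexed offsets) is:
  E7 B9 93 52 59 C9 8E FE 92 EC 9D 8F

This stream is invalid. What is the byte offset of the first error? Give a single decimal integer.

Byte[0]=E7: 3-byte lead, need 2 cont bytes. acc=0x7
Byte[1]=B9: continuation. acc=(acc<<6)|0x39=0x1F9
Byte[2]=93: continuation. acc=(acc<<6)|0x13=0x7E53
Completed: cp=U+7E53 (starts at byte 0)
Byte[3]=52: 1-byte ASCII. cp=U+0052
Byte[4]=59: 1-byte ASCII. cp=U+0059
Byte[5]=C9: 2-byte lead, need 1 cont bytes. acc=0x9
Byte[6]=8E: continuation. acc=(acc<<6)|0x0E=0x24E
Completed: cp=U+024E (starts at byte 5)
Byte[7]=FE: INVALID lead byte (not 0xxx/110x/1110/11110)

Answer: 7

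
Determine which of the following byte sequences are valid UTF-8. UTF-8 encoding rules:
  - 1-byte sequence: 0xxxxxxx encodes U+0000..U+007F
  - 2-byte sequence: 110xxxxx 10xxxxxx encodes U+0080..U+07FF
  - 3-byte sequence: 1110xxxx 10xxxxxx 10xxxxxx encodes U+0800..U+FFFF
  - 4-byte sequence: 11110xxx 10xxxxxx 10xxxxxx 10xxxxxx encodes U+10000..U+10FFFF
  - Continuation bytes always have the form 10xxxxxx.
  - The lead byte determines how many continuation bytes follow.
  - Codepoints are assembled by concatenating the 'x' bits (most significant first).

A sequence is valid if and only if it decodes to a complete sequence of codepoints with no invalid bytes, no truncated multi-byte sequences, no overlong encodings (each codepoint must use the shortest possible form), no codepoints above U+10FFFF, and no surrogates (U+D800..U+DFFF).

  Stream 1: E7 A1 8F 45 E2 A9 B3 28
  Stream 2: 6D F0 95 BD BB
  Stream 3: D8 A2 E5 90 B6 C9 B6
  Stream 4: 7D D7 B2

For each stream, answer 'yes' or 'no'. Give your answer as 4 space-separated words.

Stream 1: decodes cleanly. VALID
Stream 2: decodes cleanly. VALID
Stream 3: decodes cleanly. VALID
Stream 4: decodes cleanly. VALID

Answer: yes yes yes yes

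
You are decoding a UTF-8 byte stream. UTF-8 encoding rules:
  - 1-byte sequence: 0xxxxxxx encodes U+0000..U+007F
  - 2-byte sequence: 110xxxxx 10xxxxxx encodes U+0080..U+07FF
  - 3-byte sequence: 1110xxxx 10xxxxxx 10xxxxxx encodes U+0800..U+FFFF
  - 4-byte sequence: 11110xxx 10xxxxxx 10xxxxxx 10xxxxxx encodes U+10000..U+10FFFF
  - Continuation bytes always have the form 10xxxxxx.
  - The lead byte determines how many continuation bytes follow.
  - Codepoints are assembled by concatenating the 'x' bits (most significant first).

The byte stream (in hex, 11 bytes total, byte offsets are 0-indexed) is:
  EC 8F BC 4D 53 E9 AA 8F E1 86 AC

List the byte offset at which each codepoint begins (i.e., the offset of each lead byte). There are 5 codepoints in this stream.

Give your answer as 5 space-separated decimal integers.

Byte[0]=EC: 3-byte lead, need 2 cont bytes. acc=0xC
Byte[1]=8F: continuation. acc=(acc<<6)|0x0F=0x30F
Byte[2]=BC: continuation. acc=(acc<<6)|0x3C=0xC3FC
Completed: cp=U+C3FC (starts at byte 0)
Byte[3]=4D: 1-byte ASCII. cp=U+004D
Byte[4]=53: 1-byte ASCII. cp=U+0053
Byte[5]=E9: 3-byte lead, need 2 cont bytes. acc=0x9
Byte[6]=AA: continuation. acc=(acc<<6)|0x2A=0x26A
Byte[7]=8F: continuation. acc=(acc<<6)|0x0F=0x9A8F
Completed: cp=U+9A8F (starts at byte 5)
Byte[8]=E1: 3-byte lead, need 2 cont bytes. acc=0x1
Byte[9]=86: continuation. acc=(acc<<6)|0x06=0x46
Byte[10]=AC: continuation. acc=(acc<<6)|0x2C=0x11AC
Completed: cp=U+11AC (starts at byte 8)

Answer: 0 3 4 5 8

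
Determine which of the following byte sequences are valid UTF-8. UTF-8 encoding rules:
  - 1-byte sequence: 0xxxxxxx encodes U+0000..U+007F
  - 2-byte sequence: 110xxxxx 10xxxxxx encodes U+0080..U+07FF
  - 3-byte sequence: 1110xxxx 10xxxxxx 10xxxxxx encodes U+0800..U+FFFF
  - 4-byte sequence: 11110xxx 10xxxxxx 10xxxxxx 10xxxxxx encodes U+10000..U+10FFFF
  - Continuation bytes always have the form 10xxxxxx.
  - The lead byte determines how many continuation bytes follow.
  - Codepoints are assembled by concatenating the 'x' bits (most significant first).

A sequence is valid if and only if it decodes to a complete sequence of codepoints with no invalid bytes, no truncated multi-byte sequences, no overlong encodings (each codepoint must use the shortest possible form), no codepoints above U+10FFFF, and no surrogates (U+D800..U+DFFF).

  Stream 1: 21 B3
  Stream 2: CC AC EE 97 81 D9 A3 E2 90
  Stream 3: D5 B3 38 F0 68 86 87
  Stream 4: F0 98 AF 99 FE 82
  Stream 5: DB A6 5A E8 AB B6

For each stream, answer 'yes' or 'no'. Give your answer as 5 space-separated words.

Stream 1: error at byte offset 1. INVALID
Stream 2: error at byte offset 9. INVALID
Stream 3: error at byte offset 4. INVALID
Stream 4: error at byte offset 4. INVALID
Stream 5: decodes cleanly. VALID

Answer: no no no no yes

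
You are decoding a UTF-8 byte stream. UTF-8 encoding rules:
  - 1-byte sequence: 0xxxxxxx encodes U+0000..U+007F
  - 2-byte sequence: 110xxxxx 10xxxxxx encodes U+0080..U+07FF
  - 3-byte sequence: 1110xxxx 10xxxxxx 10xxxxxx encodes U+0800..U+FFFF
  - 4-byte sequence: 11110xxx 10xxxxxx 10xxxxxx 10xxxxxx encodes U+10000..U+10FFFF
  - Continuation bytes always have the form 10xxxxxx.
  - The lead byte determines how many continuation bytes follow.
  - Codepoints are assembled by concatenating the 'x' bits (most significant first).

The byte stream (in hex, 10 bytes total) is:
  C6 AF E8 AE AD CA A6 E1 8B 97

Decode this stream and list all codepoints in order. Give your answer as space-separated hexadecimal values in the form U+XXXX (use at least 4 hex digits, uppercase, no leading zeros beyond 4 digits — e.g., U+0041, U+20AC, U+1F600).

Answer: U+01AF U+8BAD U+02A6 U+12D7

Derivation:
Byte[0]=C6: 2-byte lead, need 1 cont bytes. acc=0x6
Byte[1]=AF: continuation. acc=(acc<<6)|0x2F=0x1AF
Completed: cp=U+01AF (starts at byte 0)
Byte[2]=E8: 3-byte lead, need 2 cont bytes. acc=0x8
Byte[3]=AE: continuation. acc=(acc<<6)|0x2E=0x22E
Byte[4]=AD: continuation. acc=(acc<<6)|0x2D=0x8BAD
Completed: cp=U+8BAD (starts at byte 2)
Byte[5]=CA: 2-byte lead, need 1 cont bytes. acc=0xA
Byte[6]=A6: continuation. acc=(acc<<6)|0x26=0x2A6
Completed: cp=U+02A6 (starts at byte 5)
Byte[7]=E1: 3-byte lead, need 2 cont bytes. acc=0x1
Byte[8]=8B: continuation. acc=(acc<<6)|0x0B=0x4B
Byte[9]=97: continuation. acc=(acc<<6)|0x17=0x12D7
Completed: cp=U+12D7 (starts at byte 7)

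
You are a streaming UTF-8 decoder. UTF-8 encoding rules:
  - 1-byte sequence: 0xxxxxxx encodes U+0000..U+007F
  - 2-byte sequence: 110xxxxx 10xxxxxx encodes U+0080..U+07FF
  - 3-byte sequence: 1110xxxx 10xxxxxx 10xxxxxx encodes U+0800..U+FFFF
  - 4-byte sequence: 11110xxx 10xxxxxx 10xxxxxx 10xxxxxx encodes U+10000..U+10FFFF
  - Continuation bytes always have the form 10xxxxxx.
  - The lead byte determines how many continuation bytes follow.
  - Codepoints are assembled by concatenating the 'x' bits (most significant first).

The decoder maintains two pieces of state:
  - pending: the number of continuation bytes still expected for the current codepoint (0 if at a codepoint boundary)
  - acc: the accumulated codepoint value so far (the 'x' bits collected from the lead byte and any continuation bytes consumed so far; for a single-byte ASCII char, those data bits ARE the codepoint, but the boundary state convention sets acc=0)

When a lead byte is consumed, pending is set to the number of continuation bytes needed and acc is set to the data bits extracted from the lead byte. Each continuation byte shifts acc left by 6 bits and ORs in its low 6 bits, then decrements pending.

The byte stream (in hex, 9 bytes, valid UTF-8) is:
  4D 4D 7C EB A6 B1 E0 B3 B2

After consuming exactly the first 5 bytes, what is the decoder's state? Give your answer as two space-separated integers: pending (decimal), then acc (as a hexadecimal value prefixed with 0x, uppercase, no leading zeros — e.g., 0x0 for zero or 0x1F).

Byte[0]=4D: 1-byte. pending=0, acc=0x0
Byte[1]=4D: 1-byte. pending=0, acc=0x0
Byte[2]=7C: 1-byte. pending=0, acc=0x0
Byte[3]=EB: 3-byte lead. pending=2, acc=0xB
Byte[4]=A6: continuation. acc=(acc<<6)|0x26=0x2E6, pending=1

Answer: 1 0x2E6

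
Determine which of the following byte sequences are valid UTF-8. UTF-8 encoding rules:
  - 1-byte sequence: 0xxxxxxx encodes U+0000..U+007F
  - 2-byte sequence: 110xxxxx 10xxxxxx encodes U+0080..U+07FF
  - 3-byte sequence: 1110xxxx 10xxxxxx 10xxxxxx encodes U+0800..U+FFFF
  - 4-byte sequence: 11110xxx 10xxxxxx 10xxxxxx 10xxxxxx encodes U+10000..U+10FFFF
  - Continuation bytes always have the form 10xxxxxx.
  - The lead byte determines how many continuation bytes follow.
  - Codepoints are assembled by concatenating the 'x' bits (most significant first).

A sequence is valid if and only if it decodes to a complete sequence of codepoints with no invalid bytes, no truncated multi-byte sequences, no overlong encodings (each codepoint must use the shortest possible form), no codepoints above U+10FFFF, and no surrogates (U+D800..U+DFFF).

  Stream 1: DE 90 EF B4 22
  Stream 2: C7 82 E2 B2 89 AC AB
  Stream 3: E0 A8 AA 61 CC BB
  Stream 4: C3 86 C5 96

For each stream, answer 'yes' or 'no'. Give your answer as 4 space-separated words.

Answer: no no yes yes

Derivation:
Stream 1: error at byte offset 4. INVALID
Stream 2: error at byte offset 5. INVALID
Stream 3: decodes cleanly. VALID
Stream 4: decodes cleanly. VALID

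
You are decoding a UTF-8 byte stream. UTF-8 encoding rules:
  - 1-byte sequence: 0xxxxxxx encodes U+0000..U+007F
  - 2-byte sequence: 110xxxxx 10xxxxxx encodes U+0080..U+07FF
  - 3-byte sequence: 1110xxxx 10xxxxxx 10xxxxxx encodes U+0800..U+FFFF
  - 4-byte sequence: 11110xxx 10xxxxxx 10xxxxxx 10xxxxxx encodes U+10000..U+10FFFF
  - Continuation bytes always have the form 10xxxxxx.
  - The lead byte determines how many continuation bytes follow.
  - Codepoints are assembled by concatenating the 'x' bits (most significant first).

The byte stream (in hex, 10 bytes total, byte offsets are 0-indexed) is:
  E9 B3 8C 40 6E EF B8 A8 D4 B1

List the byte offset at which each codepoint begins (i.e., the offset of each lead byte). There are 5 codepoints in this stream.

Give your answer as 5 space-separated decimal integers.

Answer: 0 3 4 5 8

Derivation:
Byte[0]=E9: 3-byte lead, need 2 cont bytes. acc=0x9
Byte[1]=B3: continuation. acc=(acc<<6)|0x33=0x273
Byte[2]=8C: continuation. acc=(acc<<6)|0x0C=0x9CCC
Completed: cp=U+9CCC (starts at byte 0)
Byte[3]=40: 1-byte ASCII. cp=U+0040
Byte[4]=6E: 1-byte ASCII. cp=U+006E
Byte[5]=EF: 3-byte lead, need 2 cont bytes. acc=0xF
Byte[6]=B8: continuation. acc=(acc<<6)|0x38=0x3F8
Byte[7]=A8: continuation. acc=(acc<<6)|0x28=0xFE28
Completed: cp=U+FE28 (starts at byte 5)
Byte[8]=D4: 2-byte lead, need 1 cont bytes. acc=0x14
Byte[9]=B1: continuation. acc=(acc<<6)|0x31=0x531
Completed: cp=U+0531 (starts at byte 8)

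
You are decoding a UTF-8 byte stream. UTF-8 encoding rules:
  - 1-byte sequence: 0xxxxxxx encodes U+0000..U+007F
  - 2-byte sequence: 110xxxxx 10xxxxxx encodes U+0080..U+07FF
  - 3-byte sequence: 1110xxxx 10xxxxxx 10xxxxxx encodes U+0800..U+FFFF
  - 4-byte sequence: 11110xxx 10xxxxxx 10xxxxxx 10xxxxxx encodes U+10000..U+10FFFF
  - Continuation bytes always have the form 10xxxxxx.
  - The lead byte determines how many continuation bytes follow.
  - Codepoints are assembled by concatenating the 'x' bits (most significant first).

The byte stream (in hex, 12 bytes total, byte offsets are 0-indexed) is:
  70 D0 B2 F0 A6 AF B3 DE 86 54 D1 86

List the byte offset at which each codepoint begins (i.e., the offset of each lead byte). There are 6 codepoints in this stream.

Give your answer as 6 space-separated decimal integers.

Byte[0]=70: 1-byte ASCII. cp=U+0070
Byte[1]=D0: 2-byte lead, need 1 cont bytes. acc=0x10
Byte[2]=B2: continuation. acc=(acc<<6)|0x32=0x432
Completed: cp=U+0432 (starts at byte 1)
Byte[3]=F0: 4-byte lead, need 3 cont bytes. acc=0x0
Byte[4]=A6: continuation. acc=(acc<<6)|0x26=0x26
Byte[5]=AF: continuation. acc=(acc<<6)|0x2F=0x9AF
Byte[6]=B3: continuation. acc=(acc<<6)|0x33=0x26BF3
Completed: cp=U+26BF3 (starts at byte 3)
Byte[7]=DE: 2-byte lead, need 1 cont bytes. acc=0x1E
Byte[8]=86: continuation. acc=(acc<<6)|0x06=0x786
Completed: cp=U+0786 (starts at byte 7)
Byte[9]=54: 1-byte ASCII. cp=U+0054
Byte[10]=D1: 2-byte lead, need 1 cont bytes. acc=0x11
Byte[11]=86: continuation. acc=(acc<<6)|0x06=0x446
Completed: cp=U+0446 (starts at byte 10)

Answer: 0 1 3 7 9 10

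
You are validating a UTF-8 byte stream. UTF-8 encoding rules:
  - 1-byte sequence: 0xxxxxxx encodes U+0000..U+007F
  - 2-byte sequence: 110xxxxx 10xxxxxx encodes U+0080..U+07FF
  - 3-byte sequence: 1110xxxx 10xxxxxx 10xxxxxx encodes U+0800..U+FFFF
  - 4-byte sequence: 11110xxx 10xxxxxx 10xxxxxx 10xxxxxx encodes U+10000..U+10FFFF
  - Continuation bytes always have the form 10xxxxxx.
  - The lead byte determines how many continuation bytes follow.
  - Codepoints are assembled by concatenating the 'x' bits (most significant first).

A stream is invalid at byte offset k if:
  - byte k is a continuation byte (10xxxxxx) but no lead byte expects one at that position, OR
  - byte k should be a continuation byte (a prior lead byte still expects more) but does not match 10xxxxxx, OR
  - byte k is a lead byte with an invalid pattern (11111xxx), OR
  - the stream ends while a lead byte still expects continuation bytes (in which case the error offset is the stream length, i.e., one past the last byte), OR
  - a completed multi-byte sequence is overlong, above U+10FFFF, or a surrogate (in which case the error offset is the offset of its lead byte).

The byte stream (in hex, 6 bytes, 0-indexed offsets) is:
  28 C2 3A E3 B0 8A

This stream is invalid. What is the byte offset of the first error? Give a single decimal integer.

Answer: 2

Derivation:
Byte[0]=28: 1-byte ASCII. cp=U+0028
Byte[1]=C2: 2-byte lead, need 1 cont bytes. acc=0x2
Byte[2]=3A: expected 10xxxxxx continuation. INVALID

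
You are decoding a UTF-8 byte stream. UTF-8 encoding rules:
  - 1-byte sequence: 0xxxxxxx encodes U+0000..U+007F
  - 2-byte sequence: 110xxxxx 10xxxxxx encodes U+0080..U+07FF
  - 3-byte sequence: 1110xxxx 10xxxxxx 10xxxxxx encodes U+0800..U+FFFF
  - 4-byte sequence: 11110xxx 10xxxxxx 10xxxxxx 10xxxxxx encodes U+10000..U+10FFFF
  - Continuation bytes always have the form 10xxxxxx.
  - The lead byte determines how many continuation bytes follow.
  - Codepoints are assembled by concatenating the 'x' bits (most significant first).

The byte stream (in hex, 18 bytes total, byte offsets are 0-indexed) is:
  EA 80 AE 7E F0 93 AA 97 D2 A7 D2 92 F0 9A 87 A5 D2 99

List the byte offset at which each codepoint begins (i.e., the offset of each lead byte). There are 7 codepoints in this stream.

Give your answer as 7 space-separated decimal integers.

Byte[0]=EA: 3-byte lead, need 2 cont bytes. acc=0xA
Byte[1]=80: continuation. acc=(acc<<6)|0x00=0x280
Byte[2]=AE: continuation. acc=(acc<<6)|0x2E=0xA02E
Completed: cp=U+A02E (starts at byte 0)
Byte[3]=7E: 1-byte ASCII. cp=U+007E
Byte[4]=F0: 4-byte lead, need 3 cont bytes. acc=0x0
Byte[5]=93: continuation. acc=(acc<<6)|0x13=0x13
Byte[6]=AA: continuation. acc=(acc<<6)|0x2A=0x4EA
Byte[7]=97: continuation. acc=(acc<<6)|0x17=0x13A97
Completed: cp=U+13A97 (starts at byte 4)
Byte[8]=D2: 2-byte lead, need 1 cont bytes. acc=0x12
Byte[9]=A7: continuation. acc=(acc<<6)|0x27=0x4A7
Completed: cp=U+04A7 (starts at byte 8)
Byte[10]=D2: 2-byte lead, need 1 cont bytes. acc=0x12
Byte[11]=92: continuation. acc=(acc<<6)|0x12=0x492
Completed: cp=U+0492 (starts at byte 10)
Byte[12]=F0: 4-byte lead, need 3 cont bytes. acc=0x0
Byte[13]=9A: continuation. acc=(acc<<6)|0x1A=0x1A
Byte[14]=87: continuation. acc=(acc<<6)|0x07=0x687
Byte[15]=A5: continuation. acc=(acc<<6)|0x25=0x1A1E5
Completed: cp=U+1A1E5 (starts at byte 12)
Byte[16]=D2: 2-byte lead, need 1 cont bytes. acc=0x12
Byte[17]=99: continuation. acc=(acc<<6)|0x19=0x499
Completed: cp=U+0499 (starts at byte 16)

Answer: 0 3 4 8 10 12 16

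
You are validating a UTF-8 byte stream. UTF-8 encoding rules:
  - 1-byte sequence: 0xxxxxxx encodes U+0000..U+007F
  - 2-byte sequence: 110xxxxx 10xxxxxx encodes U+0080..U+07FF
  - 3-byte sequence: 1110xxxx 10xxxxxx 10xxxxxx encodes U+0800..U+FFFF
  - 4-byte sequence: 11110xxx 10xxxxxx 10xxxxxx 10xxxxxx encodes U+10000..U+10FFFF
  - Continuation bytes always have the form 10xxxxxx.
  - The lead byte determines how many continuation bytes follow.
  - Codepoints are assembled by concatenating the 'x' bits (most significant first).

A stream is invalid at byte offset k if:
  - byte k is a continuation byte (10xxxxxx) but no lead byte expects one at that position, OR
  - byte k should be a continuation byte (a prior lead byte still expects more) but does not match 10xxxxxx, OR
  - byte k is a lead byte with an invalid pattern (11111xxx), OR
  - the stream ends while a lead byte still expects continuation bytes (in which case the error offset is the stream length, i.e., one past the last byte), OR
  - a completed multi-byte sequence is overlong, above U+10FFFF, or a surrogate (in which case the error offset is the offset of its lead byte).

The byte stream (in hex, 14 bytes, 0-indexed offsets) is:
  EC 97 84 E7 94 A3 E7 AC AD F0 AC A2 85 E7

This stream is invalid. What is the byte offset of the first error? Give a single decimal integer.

Byte[0]=EC: 3-byte lead, need 2 cont bytes. acc=0xC
Byte[1]=97: continuation. acc=(acc<<6)|0x17=0x317
Byte[2]=84: continuation. acc=(acc<<6)|0x04=0xC5C4
Completed: cp=U+C5C4 (starts at byte 0)
Byte[3]=E7: 3-byte lead, need 2 cont bytes. acc=0x7
Byte[4]=94: continuation. acc=(acc<<6)|0x14=0x1D4
Byte[5]=A3: continuation. acc=(acc<<6)|0x23=0x7523
Completed: cp=U+7523 (starts at byte 3)
Byte[6]=E7: 3-byte lead, need 2 cont bytes. acc=0x7
Byte[7]=AC: continuation. acc=(acc<<6)|0x2C=0x1EC
Byte[8]=AD: continuation. acc=(acc<<6)|0x2D=0x7B2D
Completed: cp=U+7B2D (starts at byte 6)
Byte[9]=F0: 4-byte lead, need 3 cont bytes. acc=0x0
Byte[10]=AC: continuation. acc=(acc<<6)|0x2C=0x2C
Byte[11]=A2: continuation. acc=(acc<<6)|0x22=0xB22
Byte[12]=85: continuation. acc=(acc<<6)|0x05=0x2C885
Completed: cp=U+2C885 (starts at byte 9)
Byte[13]=E7: 3-byte lead, need 2 cont bytes. acc=0x7
Byte[14]: stream ended, expected continuation. INVALID

Answer: 14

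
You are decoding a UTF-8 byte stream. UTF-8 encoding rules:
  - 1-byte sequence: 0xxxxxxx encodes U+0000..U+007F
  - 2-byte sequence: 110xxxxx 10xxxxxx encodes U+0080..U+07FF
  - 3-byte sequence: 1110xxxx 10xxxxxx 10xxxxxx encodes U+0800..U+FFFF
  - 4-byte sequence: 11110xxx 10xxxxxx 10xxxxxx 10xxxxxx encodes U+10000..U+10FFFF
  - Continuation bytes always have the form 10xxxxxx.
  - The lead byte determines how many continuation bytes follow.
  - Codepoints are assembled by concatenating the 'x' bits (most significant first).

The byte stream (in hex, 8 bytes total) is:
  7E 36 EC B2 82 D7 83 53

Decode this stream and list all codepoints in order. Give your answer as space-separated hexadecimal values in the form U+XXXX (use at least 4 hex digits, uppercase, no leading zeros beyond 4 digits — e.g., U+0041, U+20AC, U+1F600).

Byte[0]=7E: 1-byte ASCII. cp=U+007E
Byte[1]=36: 1-byte ASCII. cp=U+0036
Byte[2]=EC: 3-byte lead, need 2 cont bytes. acc=0xC
Byte[3]=B2: continuation. acc=(acc<<6)|0x32=0x332
Byte[4]=82: continuation. acc=(acc<<6)|0x02=0xCC82
Completed: cp=U+CC82 (starts at byte 2)
Byte[5]=D7: 2-byte lead, need 1 cont bytes. acc=0x17
Byte[6]=83: continuation. acc=(acc<<6)|0x03=0x5C3
Completed: cp=U+05C3 (starts at byte 5)
Byte[7]=53: 1-byte ASCII. cp=U+0053

Answer: U+007E U+0036 U+CC82 U+05C3 U+0053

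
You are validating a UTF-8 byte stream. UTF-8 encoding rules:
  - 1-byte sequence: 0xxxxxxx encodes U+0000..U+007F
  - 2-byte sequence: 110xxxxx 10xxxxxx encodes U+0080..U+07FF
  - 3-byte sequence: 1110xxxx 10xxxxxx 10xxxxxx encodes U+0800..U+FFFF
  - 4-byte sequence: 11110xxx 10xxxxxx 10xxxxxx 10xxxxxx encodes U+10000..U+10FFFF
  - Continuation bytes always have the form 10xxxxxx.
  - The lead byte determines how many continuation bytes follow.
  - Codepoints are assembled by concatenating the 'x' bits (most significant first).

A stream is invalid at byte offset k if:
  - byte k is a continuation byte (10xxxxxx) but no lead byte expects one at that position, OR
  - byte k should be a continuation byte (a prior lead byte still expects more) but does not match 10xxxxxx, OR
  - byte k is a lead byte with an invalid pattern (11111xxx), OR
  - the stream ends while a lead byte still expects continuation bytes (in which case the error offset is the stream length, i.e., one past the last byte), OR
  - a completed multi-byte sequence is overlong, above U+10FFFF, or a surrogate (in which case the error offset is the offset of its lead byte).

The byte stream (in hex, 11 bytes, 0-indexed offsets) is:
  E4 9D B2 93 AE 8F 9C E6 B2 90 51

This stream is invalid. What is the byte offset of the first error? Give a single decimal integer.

Answer: 3

Derivation:
Byte[0]=E4: 3-byte lead, need 2 cont bytes. acc=0x4
Byte[1]=9D: continuation. acc=(acc<<6)|0x1D=0x11D
Byte[2]=B2: continuation. acc=(acc<<6)|0x32=0x4772
Completed: cp=U+4772 (starts at byte 0)
Byte[3]=93: INVALID lead byte (not 0xxx/110x/1110/11110)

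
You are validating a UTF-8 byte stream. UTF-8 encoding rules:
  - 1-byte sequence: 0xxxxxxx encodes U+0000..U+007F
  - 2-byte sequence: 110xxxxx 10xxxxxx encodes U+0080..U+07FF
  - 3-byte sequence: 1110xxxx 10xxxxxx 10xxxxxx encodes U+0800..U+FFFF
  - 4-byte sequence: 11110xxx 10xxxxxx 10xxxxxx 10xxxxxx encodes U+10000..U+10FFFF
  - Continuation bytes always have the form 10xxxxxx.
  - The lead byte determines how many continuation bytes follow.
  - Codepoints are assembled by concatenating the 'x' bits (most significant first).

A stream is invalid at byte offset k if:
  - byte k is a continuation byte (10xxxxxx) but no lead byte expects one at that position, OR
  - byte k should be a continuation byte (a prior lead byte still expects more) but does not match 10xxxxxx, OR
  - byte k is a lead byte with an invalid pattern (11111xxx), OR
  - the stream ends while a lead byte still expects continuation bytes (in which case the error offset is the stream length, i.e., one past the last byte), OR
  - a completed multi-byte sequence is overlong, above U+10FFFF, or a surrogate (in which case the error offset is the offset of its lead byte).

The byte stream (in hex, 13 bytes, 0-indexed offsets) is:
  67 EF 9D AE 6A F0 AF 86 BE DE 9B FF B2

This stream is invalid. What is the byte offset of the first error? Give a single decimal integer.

Byte[0]=67: 1-byte ASCII. cp=U+0067
Byte[1]=EF: 3-byte lead, need 2 cont bytes. acc=0xF
Byte[2]=9D: continuation. acc=(acc<<6)|0x1D=0x3DD
Byte[3]=AE: continuation. acc=(acc<<6)|0x2E=0xF76E
Completed: cp=U+F76E (starts at byte 1)
Byte[4]=6A: 1-byte ASCII. cp=U+006A
Byte[5]=F0: 4-byte lead, need 3 cont bytes. acc=0x0
Byte[6]=AF: continuation. acc=(acc<<6)|0x2F=0x2F
Byte[7]=86: continuation. acc=(acc<<6)|0x06=0xBC6
Byte[8]=BE: continuation. acc=(acc<<6)|0x3E=0x2F1BE
Completed: cp=U+2F1BE (starts at byte 5)
Byte[9]=DE: 2-byte lead, need 1 cont bytes. acc=0x1E
Byte[10]=9B: continuation. acc=(acc<<6)|0x1B=0x79B
Completed: cp=U+079B (starts at byte 9)
Byte[11]=FF: INVALID lead byte (not 0xxx/110x/1110/11110)

Answer: 11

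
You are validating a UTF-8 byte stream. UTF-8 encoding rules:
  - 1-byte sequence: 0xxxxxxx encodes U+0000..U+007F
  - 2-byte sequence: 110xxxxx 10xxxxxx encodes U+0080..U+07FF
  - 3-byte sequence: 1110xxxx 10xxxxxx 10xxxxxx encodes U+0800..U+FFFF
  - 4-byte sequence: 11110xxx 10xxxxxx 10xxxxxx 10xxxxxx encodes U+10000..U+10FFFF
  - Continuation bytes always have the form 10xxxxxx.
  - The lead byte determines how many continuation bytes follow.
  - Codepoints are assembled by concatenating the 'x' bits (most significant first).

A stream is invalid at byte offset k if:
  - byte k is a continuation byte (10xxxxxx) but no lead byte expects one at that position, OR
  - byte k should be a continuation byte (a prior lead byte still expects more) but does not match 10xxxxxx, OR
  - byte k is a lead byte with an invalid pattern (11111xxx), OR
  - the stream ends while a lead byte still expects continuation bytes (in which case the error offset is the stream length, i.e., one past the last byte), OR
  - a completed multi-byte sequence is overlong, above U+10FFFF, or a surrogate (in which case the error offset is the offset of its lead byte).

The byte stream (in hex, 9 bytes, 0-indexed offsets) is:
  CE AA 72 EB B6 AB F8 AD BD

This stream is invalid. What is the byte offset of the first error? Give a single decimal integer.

Byte[0]=CE: 2-byte lead, need 1 cont bytes. acc=0xE
Byte[1]=AA: continuation. acc=(acc<<6)|0x2A=0x3AA
Completed: cp=U+03AA (starts at byte 0)
Byte[2]=72: 1-byte ASCII. cp=U+0072
Byte[3]=EB: 3-byte lead, need 2 cont bytes. acc=0xB
Byte[4]=B6: continuation. acc=(acc<<6)|0x36=0x2F6
Byte[5]=AB: continuation. acc=(acc<<6)|0x2B=0xBDAB
Completed: cp=U+BDAB (starts at byte 3)
Byte[6]=F8: INVALID lead byte (not 0xxx/110x/1110/11110)

Answer: 6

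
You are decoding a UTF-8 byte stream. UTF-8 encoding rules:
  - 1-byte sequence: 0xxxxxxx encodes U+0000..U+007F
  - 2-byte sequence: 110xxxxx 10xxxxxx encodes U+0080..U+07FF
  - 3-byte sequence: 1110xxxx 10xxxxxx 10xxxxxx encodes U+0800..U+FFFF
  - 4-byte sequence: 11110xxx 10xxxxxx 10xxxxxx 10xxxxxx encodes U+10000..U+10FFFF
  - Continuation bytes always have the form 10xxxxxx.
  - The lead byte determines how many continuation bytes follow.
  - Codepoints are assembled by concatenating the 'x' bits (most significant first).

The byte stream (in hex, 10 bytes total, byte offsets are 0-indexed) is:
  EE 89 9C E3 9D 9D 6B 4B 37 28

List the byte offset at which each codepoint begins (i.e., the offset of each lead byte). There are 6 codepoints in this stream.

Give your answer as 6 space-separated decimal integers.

Answer: 0 3 6 7 8 9

Derivation:
Byte[0]=EE: 3-byte lead, need 2 cont bytes. acc=0xE
Byte[1]=89: continuation. acc=(acc<<6)|0x09=0x389
Byte[2]=9C: continuation. acc=(acc<<6)|0x1C=0xE25C
Completed: cp=U+E25C (starts at byte 0)
Byte[3]=E3: 3-byte lead, need 2 cont bytes. acc=0x3
Byte[4]=9D: continuation. acc=(acc<<6)|0x1D=0xDD
Byte[5]=9D: continuation. acc=(acc<<6)|0x1D=0x375D
Completed: cp=U+375D (starts at byte 3)
Byte[6]=6B: 1-byte ASCII. cp=U+006B
Byte[7]=4B: 1-byte ASCII. cp=U+004B
Byte[8]=37: 1-byte ASCII. cp=U+0037
Byte[9]=28: 1-byte ASCII. cp=U+0028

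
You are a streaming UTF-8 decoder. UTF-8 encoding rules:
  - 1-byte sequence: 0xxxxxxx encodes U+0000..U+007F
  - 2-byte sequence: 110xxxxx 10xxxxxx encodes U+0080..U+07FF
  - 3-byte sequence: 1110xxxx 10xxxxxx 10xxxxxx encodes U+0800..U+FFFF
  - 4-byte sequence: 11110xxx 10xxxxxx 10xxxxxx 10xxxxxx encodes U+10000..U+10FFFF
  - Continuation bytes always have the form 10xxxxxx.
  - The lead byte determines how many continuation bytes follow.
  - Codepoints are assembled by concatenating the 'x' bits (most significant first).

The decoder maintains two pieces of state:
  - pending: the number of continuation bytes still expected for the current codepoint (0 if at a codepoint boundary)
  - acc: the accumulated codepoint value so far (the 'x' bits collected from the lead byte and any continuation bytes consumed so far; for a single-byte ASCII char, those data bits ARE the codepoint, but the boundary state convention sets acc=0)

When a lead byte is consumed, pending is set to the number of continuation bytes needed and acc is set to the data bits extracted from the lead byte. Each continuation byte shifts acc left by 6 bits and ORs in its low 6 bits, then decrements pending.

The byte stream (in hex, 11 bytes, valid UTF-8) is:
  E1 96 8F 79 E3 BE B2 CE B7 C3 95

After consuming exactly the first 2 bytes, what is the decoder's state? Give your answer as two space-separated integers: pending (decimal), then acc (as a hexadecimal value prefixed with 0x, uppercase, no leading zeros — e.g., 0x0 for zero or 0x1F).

Byte[0]=E1: 3-byte lead. pending=2, acc=0x1
Byte[1]=96: continuation. acc=(acc<<6)|0x16=0x56, pending=1

Answer: 1 0x56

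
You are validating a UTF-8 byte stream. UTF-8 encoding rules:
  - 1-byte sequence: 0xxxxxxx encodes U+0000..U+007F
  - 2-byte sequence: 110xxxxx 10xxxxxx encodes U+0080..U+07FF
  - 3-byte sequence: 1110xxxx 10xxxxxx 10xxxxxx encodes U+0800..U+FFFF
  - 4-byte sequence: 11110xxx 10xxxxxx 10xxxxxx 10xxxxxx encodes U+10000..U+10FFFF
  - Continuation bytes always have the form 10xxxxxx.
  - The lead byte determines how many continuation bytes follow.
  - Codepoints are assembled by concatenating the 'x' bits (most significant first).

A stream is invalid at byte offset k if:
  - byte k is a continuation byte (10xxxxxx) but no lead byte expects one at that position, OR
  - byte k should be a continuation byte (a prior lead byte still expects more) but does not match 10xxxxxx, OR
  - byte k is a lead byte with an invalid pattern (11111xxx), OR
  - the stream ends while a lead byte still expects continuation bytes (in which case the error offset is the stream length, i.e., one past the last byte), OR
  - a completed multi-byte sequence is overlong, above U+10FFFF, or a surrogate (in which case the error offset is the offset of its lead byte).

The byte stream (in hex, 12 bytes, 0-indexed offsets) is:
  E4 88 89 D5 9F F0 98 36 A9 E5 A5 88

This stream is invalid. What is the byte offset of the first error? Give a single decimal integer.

Byte[0]=E4: 3-byte lead, need 2 cont bytes. acc=0x4
Byte[1]=88: continuation. acc=(acc<<6)|0x08=0x108
Byte[2]=89: continuation. acc=(acc<<6)|0x09=0x4209
Completed: cp=U+4209 (starts at byte 0)
Byte[3]=D5: 2-byte lead, need 1 cont bytes. acc=0x15
Byte[4]=9F: continuation. acc=(acc<<6)|0x1F=0x55F
Completed: cp=U+055F (starts at byte 3)
Byte[5]=F0: 4-byte lead, need 3 cont bytes. acc=0x0
Byte[6]=98: continuation. acc=(acc<<6)|0x18=0x18
Byte[7]=36: expected 10xxxxxx continuation. INVALID

Answer: 7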